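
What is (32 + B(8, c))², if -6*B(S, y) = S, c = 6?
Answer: 8464/9 ≈ 940.44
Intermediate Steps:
B(S, y) = -S/6
(32 + B(8, c))² = (32 - ⅙*8)² = (32 - 4/3)² = (92/3)² = 8464/9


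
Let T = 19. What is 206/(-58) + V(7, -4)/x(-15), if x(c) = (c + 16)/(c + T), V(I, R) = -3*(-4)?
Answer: 1289/29 ≈ 44.448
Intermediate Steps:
V(I, R) = 12
x(c) = (16 + c)/(19 + c) (x(c) = (c + 16)/(c + 19) = (16 + c)/(19 + c))
206/(-58) + V(7, -4)/x(-15) = 206/(-58) + 12/(((16 - 15)/(19 - 15))) = 206*(-1/58) + 12/((1/4)) = -103/29 + 12/(((¼)*1)) = -103/29 + 12/(¼) = -103/29 + 12*4 = -103/29 + 48 = 1289/29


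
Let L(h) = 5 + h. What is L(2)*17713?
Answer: 123991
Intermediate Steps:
L(2)*17713 = (5 + 2)*17713 = 7*17713 = 123991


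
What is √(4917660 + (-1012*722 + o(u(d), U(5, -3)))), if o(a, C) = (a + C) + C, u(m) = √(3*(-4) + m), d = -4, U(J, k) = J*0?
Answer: 2*√(1046749 + I) ≈ 2046.2 + 0.00097741*I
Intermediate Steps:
U(J, k) = 0
u(m) = √(-12 + m)
o(a, C) = a + 2*C (o(a, C) = (C + a) + C = a + 2*C)
√(4917660 + (-1012*722 + o(u(d), U(5, -3)))) = √(4917660 + (-1012*722 + (√(-12 - 4) + 2*0))) = √(4917660 + (-730664 + (√(-16) + 0))) = √(4917660 + (-730664 + (4*I + 0))) = √(4917660 + (-730664 + 4*I)) = √(4186996 + 4*I)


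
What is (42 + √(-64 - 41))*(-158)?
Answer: -6636 - 158*I*√105 ≈ -6636.0 - 1619.0*I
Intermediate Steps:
(42 + √(-64 - 41))*(-158) = (42 + √(-105))*(-158) = (42 + I*√105)*(-158) = -6636 - 158*I*√105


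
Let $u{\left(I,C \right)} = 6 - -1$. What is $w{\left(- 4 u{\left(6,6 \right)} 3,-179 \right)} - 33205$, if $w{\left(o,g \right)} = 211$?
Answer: $-32994$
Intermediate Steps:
$u{\left(I,C \right)} = 7$ ($u{\left(I,C \right)} = 6 + 1 = 7$)
$w{\left(- 4 u{\left(6,6 \right)} 3,-179 \right)} - 33205 = 211 - 33205 = -32994$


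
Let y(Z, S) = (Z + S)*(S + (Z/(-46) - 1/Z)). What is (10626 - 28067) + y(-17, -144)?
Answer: 192917/34 ≈ 5674.0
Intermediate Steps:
y(Z, S) = (S + Z)*(S - 1/Z - Z/46) (y(Z, S) = (S + Z)*(S + (Z*(-1/46) - 1/Z)) = (S + Z)*(S + (-Z/46 - 1/Z)) = (S + Z)*(S + (-1/Z - Z/46)) = (S + Z)*(S - 1/Z - Z/46))
(10626 - 28067) + y(-17, -144) = (10626 - 28067) + (-1 + (-144)² - 1/46*(-17)² - 1*(-144)/(-17) + (45/46)*(-144)*(-17)) = -17441 + (-1 + 20736 - 1/46*289 - 1*(-144)*(-1/17) + 55080/23) = -17441 + (-1 + 20736 - 289/46 - 144/17 + 55080/23) = -17441 + 785911/34 = 192917/34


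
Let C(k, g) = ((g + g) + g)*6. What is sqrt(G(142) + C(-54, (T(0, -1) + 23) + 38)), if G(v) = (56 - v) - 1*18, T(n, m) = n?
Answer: sqrt(994) ≈ 31.528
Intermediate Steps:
C(k, g) = 18*g (C(k, g) = (2*g + g)*6 = (3*g)*6 = 18*g)
G(v) = 38 - v (G(v) = (56 - v) - 18 = 38 - v)
sqrt(G(142) + C(-54, (T(0, -1) + 23) + 38)) = sqrt((38 - 1*142) + 18*((0 + 23) + 38)) = sqrt((38 - 142) + 18*(23 + 38)) = sqrt(-104 + 18*61) = sqrt(-104 + 1098) = sqrt(994)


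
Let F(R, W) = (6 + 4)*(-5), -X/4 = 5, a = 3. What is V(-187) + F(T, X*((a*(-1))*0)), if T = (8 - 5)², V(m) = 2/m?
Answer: -9352/187 ≈ -50.011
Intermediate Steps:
X = -20 (X = -4*5 = -20)
T = 9 (T = 3² = 9)
F(R, W) = -50 (F(R, W) = 10*(-5) = -50)
V(-187) + F(T, X*((a*(-1))*0)) = 2/(-187) - 50 = 2*(-1/187) - 50 = -2/187 - 50 = -9352/187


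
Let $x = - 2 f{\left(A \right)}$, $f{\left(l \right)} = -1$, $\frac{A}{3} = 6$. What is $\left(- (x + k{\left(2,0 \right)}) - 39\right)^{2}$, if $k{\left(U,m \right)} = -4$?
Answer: $1369$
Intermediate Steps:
$A = 18$ ($A = 3 \cdot 6 = 18$)
$x = 2$ ($x = \left(-2\right) \left(-1\right) = 2$)
$\left(- (x + k{\left(2,0 \right)}) - 39\right)^{2} = \left(- (2 - 4) - 39\right)^{2} = \left(\left(-1\right) \left(-2\right) - 39\right)^{2} = \left(2 - 39\right)^{2} = \left(-37\right)^{2} = 1369$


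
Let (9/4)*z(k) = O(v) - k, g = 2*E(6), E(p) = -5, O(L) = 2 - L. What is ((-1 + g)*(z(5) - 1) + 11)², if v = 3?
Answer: 23716/9 ≈ 2635.1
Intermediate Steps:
g = -10 (g = 2*(-5) = -10)
z(k) = -4/9 - 4*k/9 (z(k) = 4*((2 - 1*3) - k)/9 = 4*((2 - 3) - k)/9 = 4*(-1 - k)/9 = -4/9 - 4*k/9)
((-1 + g)*(z(5) - 1) + 11)² = ((-1 - 10)*((-4/9 - 4/9*5) - 1) + 11)² = (-11*((-4/9 - 20/9) - 1) + 11)² = (-11*(-8/3 - 1) + 11)² = (-11*(-11/3) + 11)² = (121/3 + 11)² = (154/3)² = 23716/9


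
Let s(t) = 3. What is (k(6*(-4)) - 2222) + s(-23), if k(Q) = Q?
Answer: -2243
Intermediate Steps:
(k(6*(-4)) - 2222) + s(-23) = (6*(-4) - 2222) + 3 = (-24 - 2222) + 3 = -2246 + 3 = -2243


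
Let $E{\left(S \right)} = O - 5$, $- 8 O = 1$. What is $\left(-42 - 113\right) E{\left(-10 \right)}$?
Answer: $\frac{6355}{8} \approx 794.38$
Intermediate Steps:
$O = - \frac{1}{8}$ ($O = \left(- \frac{1}{8}\right) 1 = - \frac{1}{8} \approx -0.125$)
$E{\left(S \right)} = - \frac{41}{8}$ ($E{\left(S \right)} = - \frac{1}{8} - 5 = - \frac{41}{8}$)
$\left(-42 - 113\right) E{\left(-10 \right)} = \left(-42 - 113\right) \left(- \frac{41}{8}\right) = \left(-155\right) \left(- \frac{41}{8}\right) = \frac{6355}{8}$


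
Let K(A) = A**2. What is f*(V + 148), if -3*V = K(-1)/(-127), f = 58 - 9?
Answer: 2763061/381 ≈ 7252.1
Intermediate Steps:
f = 49
V = 1/381 (V = -(-1)**2/(3*(-127)) = -(-1)/(3*127) = -1/3*(-1/127) = 1/381 ≈ 0.0026247)
f*(V + 148) = 49*(1/381 + 148) = 49*(56389/381) = 2763061/381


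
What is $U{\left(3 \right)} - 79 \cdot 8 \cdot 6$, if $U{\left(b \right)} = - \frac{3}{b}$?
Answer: $-3793$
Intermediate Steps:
$U{\left(3 \right)} - 79 \cdot 8 \cdot 6 = - \frac{3}{3} - 79 \cdot 8 \cdot 6 = \left(-3\right) \frac{1}{3} - 3792 = -1 - 3792 = -3793$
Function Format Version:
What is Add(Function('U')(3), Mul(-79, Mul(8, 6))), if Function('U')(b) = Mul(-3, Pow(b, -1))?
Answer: -3793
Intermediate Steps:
Add(Function('U')(3), Mul(-79, Mul(8, 6))) = Add(Mul(-3, Pow(3, -1)), Mul(-79, Mul(8, 6))) = Add(Mul(-3, Rational(1, 3)), Mul(-79, 48)) = Add(-1, -3792) = -3793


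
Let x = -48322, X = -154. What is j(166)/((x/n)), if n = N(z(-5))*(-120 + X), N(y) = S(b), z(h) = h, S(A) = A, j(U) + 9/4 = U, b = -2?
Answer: -89735/48322 ≈ -1.8570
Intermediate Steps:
j(U) = -9/4 + U
N(y) = -2
n = 548 (n = -2*(-120 - 154) = -2*(-274) = 548)
j(166)/((x/n)) = (-9/4 + 166)/((-48322/548)) = 655/(4*((-48322*1/548))) = 655/(4*(-24161/274)) = (655/4)*(-274/24161) = -89735/48322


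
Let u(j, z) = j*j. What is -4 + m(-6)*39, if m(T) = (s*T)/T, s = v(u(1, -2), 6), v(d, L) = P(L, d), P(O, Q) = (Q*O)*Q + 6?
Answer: 464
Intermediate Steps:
P(O, Q) = 6 + O*Q² (P(O, Q) = (O*Q)*Q + 6 = O*Q² + 6 = 6 + O*Q²)
u(j, z) = j²
v(d, L) = 6 + L*d²
s = 12 (s = 6 + 6*(1²)² = 6 + 6*1² = 6 + 6*1 = 6 + 6 = 12)
m(T) = 12 (m(T) = (12*T)/T = 12)
-4 + m(-6)*39 = -4 + 12*39 = -4 + 468 = 464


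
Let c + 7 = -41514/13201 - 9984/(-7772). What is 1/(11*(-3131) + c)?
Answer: -25649543/883623169270 ≈ -2.9028e-5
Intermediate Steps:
c = -227258807/25649543 (c = -7 + (-41514/13201 - 9984/(-7772)) = -7 + (-41514*1/13201 - 9984*(-1/7772)) = -7 + (-41514/13201 + 2496/1943) = -7 - 47712006/25649543 = -227258807/25649543 ≈ -8.8602)
1/(11*(-3131) + c) = 1/(11*(-3131) - 227258807/25649543) = 1/(-34441 - 227258807/25649543) = 1/(-883623169270/25649543) = -25649543/883623169270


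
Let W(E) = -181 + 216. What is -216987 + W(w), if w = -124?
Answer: -216952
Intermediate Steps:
W(E) = 35
-216987 + W(w) = -216987 + 35 = -216952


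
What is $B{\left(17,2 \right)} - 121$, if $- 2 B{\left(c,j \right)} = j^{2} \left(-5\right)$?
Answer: $-111$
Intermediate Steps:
$B{\left(c,j \right)} = \frac{5 j^{2}}{2}$ ($B{\left(c,j \right)} = - \frac{j^{2} \left(-5\right)}{2} = - \frac{\left(-5\right) j^{2}}{2} = \frac{5 j^{2}}{2}$)
$B{\left(17,2 \right)} - 121 = \frac{5 \cdot 2^{2}}{2} - 121 = \frac{5}{2} \cdot 4 - 121 = 10 - 121 = -111$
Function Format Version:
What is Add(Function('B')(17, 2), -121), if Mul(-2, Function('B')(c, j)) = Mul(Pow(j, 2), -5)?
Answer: -111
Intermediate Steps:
Function('B')(c, j) = Mul(Rational(5, 2), Pow(j, 2)) (Function('B')(c, j) = Mul(Rational(-1, 2), Mul(Pow(j, 2), -5)) = Mul(Rational(-1, 2), Mul(-5, Pow(j, 2))) = Mul(Rational(5, 2), Pow(j, 2)))
Add(Function('B')(17, 2), -121) = Add(Mul(Rational(5, 2), Pow(2, 2)), -121) = Add(Mul(Rational(5, 2), 4), -121) = Add(10, -121) = -111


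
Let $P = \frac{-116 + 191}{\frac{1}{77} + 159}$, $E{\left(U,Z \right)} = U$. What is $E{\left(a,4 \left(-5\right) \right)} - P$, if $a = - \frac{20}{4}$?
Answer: $- \frac{66995}{12244} \approx -5.4717$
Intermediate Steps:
$a = -5$ ($a = \left(-20\right) \frac{1}{4} = -5$)
$P = \frac{5775}{12244}$ ($P = \frac{75}{\frac{1}{77} + 159} = \frac{75}{\frac{12244}{77}} = 75 \cdot \frac{77}{12244} = \frac{5775}{12244} \approx 0.47166$)
$E{\left(a,4 \left(-5\right) \right)} - P = -5 - \frac{5775}{12244} = - \frac{66995}{12244}$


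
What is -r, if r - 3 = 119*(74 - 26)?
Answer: -5715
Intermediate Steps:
r = 5715 (r = 3 + 119*(74 - 26) = 3 + 119*48 = 3 + 5712 = 5715)
-r = -1*5715 = -5715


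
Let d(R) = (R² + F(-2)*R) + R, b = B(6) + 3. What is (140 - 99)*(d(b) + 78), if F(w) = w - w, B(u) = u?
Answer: 6888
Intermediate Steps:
F(w) = 0
b = 9 (b = 6 + 3 = 9)
d(R) = R + R² (d(R) = (R² + 0*R) + R = (R² + 0) + R = R² + R = R + R²)
(140 - 99)*(d(b) + 78) = (140 - 99)*(9*(1 + 9) + 78) = 41*(9*10 + 78) = 41*(90 + 78) = 41*168 = 6888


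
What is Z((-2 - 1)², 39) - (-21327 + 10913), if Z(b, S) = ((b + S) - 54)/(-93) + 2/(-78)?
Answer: 12590573/1209 ≈ 10414.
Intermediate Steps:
Z(b, S) = 671/1209 - S/93 - b/93 (Z(b, S) = ((S + b) - 54)*(-1/93) + 2*(-1/78) = (-54 + S + b)*(-1/93) - 1/39 = (18/31 - S/93 - b/93) - 1/39 = 671/1209 - S/93 - b/93)
Z((-2 - 1)², 39) - (-21327 + 10913) = (671/1209 - 1/93*39 - (-2 - 1)²/93) - (-21327 + 10913) = (671/1209 - 13/31 - 1/93*(-3)²) - 1*(-10414) = (671/1209 - 13/31 - 1/93*9) + 10414 = (671/1209 - 13/31 - 3/31) + 10414 = 47/1209 + 10414 = 12590573/1209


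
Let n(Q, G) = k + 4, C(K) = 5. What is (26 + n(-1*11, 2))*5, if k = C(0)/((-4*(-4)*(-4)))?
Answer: 9575/64 ≈ 149.61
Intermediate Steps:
k = -5/64 (k = 5/((-4*(-4)*(-4))) = 5/((16*(-4))) = 5/(-64) = 5*(-1/64) = -5/64 ≈ -0.078125)
n(Q, G) = 251/64 (n(Q, G) = -5/64 + 4 = 251/64)
(26 + n(-1*11, 2))*5 = (26 + 251/64)*5 = (1915/64)*5 = 9575/64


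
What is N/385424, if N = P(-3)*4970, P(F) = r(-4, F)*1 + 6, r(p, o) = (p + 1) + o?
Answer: 0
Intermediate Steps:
r(p, o) = 1 + o + p (r(p, o) = (1 + p) + o = 1 + o + p)
P(F) = 3 + F (P(F) = (1 + F - 4)*1 + 6 = (-3 + F)*1 + 6 = (-3 + F) + 6 = 3 + F)
N = 0 (N = (3 - 3)*4970 = 0*4970 = 0)
N/385424 = 0/385424 = 0*(1/385424) = 0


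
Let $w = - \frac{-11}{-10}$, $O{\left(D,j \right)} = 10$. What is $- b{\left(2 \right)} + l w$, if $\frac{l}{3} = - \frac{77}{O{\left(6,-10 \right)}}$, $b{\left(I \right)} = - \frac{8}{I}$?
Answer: $\frac{2941}{100} \approx 29.41$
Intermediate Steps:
$l = - \frac{231}{10}$ ($l = 3 \left(- \frac{77}{10}\right) = - \frac{231}{10} \approx -23.1$)
$w = - \frac{11}{10}$ ($w = - \frac{\left(-11\right) \left(-1\right)}{10} = \left(-1\right) \frac{11}{10} = - \frac{11}{10} \approx -1.1$)
$- b{\left(2 \right)} + l w = - \frac{-8}{2} - - \frac{2541}{100} = - \frac{-8}{2} + \frac{2541}{100} = \left(-1\right) \left(-4\right) + \frac{2541}{100} = 4 + \frac{2541}{100} = \frac{2941}{100}$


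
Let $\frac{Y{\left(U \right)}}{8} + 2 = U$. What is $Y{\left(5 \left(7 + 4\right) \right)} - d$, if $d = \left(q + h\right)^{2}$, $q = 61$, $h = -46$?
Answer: $199$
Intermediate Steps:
$Y{\left(U \right)} = -16 + 8 U$
$d = 225$ ($d = \left(61 - 46\right)^{2} = 15^{2} = 225$)
$Y{\left(5 \left(7 + 4\right) \right)} - d = \left(-16 + 8 \cdot 5 \left(7 + 4\right)\right) - 225 = \left(-16 + 8 \cdot 5 \cdot 11\right) - 225 = \left(-16 + 8 \cdot 55\right) - 225 = \left(-16 + 440\right) - 225 = 424 - 225 = 199$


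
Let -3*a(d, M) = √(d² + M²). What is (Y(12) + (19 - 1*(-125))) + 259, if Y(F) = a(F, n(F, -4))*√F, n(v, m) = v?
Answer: 403 - 8*√6 ≈ 383.40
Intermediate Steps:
a(d, M) = -√(M² + d²)/3 (a(d, M) = -√(d² + M²)/3 = -√(M² + d²)/3)
Y(F) = -√2*√F*√(F²)/3 (Y(F) = (-√(F² + F²)/3)*√F = (-√2*√(F²)/3)*√F = -√2*√F*√(F²)/3)
(Y(12) + (19 - 1*(-125))) + 259 = (-√2*√12*√(12²)/3 + (19 - 1*(-125))) + 259 = (-√2*2*√3*√144/3 + (19 + 125)) + 259 = (-⅓*√2*2*√3*12 + 144) + 259 = (-8*√6 + 144) + 259 = (144 - 8*√6) + 259 = 403 - 8*√6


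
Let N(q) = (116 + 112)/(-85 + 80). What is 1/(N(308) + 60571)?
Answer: 5/302627 ≈ 1.6522e-5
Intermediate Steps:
N(q) = -228/5 (N(q) = 228/(-5) = 228*(-⅕) = -228/5)
1/(N(308) + 60571) = 1/(-228/5 + 60571) = 1/(302627/5) = 5/302627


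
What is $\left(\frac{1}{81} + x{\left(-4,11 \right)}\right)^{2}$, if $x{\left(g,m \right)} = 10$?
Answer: $\frac{657721}{6561} \approx 100.25$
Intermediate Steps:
$\left(\frac{1}{81} + x{\left(-4,11 \right)}\right)^{2} = \left(\frac{1}{81} + 10\right)^{2} = \left(\frac{811}{81}\right)^{2} = \frac{657721}{6561}$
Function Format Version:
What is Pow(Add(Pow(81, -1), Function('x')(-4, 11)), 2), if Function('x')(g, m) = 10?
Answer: Rational(657721, 6561) ≈ 100.25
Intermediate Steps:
Pow(Add(Pow(81, -1), Function('x')(-4, 11)), 2) = Pow(Add(Pow(81, -1), 10), 2) = Pow(Add(Rational(1, 81), 10), 2) = Pow(Rational(811, 81), 2) = Rational(657721, 6561)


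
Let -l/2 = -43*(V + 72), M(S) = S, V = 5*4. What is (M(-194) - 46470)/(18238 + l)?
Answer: -23332/13075 ≈ -1.7845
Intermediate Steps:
V = 20
l = 7912 (l = -(-86)*(20 + 72) = -(-86)*92 = -2*(-3956) = 7912)
(M(-194) - 46470)/(18238 + l) = (-194 - 46470)/(18238 + 7912) = -46664/26150 = -46664*1/26150 = -23332/13075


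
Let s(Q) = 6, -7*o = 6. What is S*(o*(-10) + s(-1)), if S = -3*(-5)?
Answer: 1530/7 ≈ 218.57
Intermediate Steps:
o = -6/7 (o = -⅐*6 = -6/7 ≈ -0.85714)
S = 15
S*(o*(-10) + s(-1)) = 15*(-6/7*(-10) + 6) = 15*(60/7 + 6) = 15*(102/7) = 1530/7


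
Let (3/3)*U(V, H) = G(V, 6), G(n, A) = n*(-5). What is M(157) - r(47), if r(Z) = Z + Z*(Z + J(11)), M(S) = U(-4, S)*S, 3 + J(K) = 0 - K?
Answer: 1542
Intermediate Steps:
J(K) = -3 - K (J(K) = -3 + (0 - K) = -3 - K)
G(n, A) = -5*n
U(V, H) = -5*V
M(S) = 20*S (M(S) = (-5*(-4))*S = 20*S)
r(Z) = Z + Z*(-14 + Z) (r(Z) = Z + Z*(Z + (-3 - 1*11)) = Z + Z*(Z + (-3 - 11)) = Z + Z*(Z - 14) = Z + Z*(-14 + Z))
M(157) - r(47) = 20*157 - 47*(-13 + 47) = 3140 - 47*34 = 3140 - 1*1598 = 3140 - 1598 = 1542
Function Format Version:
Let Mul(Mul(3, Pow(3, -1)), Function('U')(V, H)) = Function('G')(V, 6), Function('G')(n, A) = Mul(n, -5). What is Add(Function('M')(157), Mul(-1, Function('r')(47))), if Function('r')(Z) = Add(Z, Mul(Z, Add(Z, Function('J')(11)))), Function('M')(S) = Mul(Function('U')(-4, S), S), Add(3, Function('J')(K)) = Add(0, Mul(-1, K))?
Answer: 1542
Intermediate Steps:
Function('J')(K) = Add(-3, Mul(-1, K)) (Function('J')(K) = Add(-3, Add(0, Mul(-1, K))) = Add(-3, Mul(-1, K)))
Function('G')(n, A) = Mul(-5, n)
Function('U')(V, H) = Mul(-5, V)
Function('M')(S) = Mul(20, S) (Function('M')(S) = Mul(Mul(-5, -4), S) = Mul(20, S))
Function('r')(Z) = Add(Z, Mul(Z, Add(-14, Z))) (Function('r')(Z) = Add(Z, Mul(Z, Add(Z, Add(-3, Mul(-1, 11))))) = Add(Z, Mul(Z, Add(Z, Add(-3, -11)))) = Add(Z, Mul(Z, Add(Z, -14))) = Add(Z, Mul(Z, Add(-14, Z))))
Add(Function('M')(157), Mul(-1, Function('r')(47))) = Add(Mul(20, 157), Mul(-1, Mul(47, Add(-13, 47)))) = Add(3140, Mul(-1, Mul(47, 34))) = Add(3140, Mul(-1, 1598)) = Add(3140, -1598) = 1542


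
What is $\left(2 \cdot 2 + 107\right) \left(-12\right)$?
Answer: $-1332$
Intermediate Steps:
$\left(2 \cdot 2 + 107\right) \left(-12\right) = \left(4 + 107\right) \left(-12\right) = 111 \left(-12\right) = -1332$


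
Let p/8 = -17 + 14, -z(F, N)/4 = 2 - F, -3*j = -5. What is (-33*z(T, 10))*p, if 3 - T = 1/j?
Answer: 6336/5 ≈ 1267.2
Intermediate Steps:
j = 5/3 (j = -⅓*(-5) = 5/3 ≈ 1.6667)
T = 12/5 (T = 3 - 1/5/3 = 3 - 1*⅗ = 3 - ⅗ = 12/5 ≈ 2.4000)
z(F, N) = -8 + 4*F (z(F, N) = -4*(2 - F) = -8 + 4*F)
p = -24 (p = 8*(-17 + 14) = 8*(-3) = -24)
(-33*z(T, 10))*p = -33*(-8 + 4*(12/5))*(-24) = -33*(-8 + 48/5)*(-24) = -33*8/5*(-24) = -264/5*(-24) = 6336/5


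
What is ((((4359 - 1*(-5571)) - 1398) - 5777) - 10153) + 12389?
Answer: 4991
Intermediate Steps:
((((4359 - 1*(-5571)) - 1398) - 5777) - 10153) + 12389 = ((((4359 + 5571) - 1398) - 5777) - 10153) + 12389 = (((9930 - 1398) - 5777) - 10153) + 12389 = ((8532 - 5777) - 10153) + 12389 = (2755 - 10153) + 12389 = -7398 + 12389 = 4991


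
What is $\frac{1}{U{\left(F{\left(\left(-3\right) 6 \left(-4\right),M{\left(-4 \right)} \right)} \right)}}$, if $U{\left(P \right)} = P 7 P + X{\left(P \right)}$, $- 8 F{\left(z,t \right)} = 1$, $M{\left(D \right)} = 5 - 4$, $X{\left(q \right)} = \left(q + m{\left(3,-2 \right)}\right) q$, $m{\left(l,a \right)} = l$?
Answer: $-4$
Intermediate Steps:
$X{\left(q \right)} = q \left(3 + q\right)$ ($X{\left(q \right)} = \left(q + 3\right) q = \left(3 + q\right) q = q \left(3 + q\right)$)
$M{\left(D \right)} = 1$
$F{\left(z,t \right)} = - \frac{1}{8}$ ($F{\left(z,t \right)} = \left(- \frac{1}{8}\right) 1 = - \frac{1}{8}$)
$U{\left(P \right)} = 7 P^{2} + P \left(3 + P\right)$ ($U{\left(P \right)} = P 7 P + P \left(3 + P\right) = 7 P P + P \left(3 + P\right) = 7 P^{2} + P \left(3 + P\right)$)
$\frac{1}{U{\left(F{\left(\left(-3\right) 6 \left(-4\right),M{\left(-4 \right)} \right)} \right)}} = \frac{1}{\left(- \frac{1}{8}\right) \left(3 + 8 \left(- \frac{1}{8}\right)\right)} = \frac{1}{\left(- \frac{1}{8}\right) \left(3 - 1\right)} = \frac{1}{\left(- \frac{1}{8}\right) 2} = \frac{1}{- \frac{1}{4}} = -4$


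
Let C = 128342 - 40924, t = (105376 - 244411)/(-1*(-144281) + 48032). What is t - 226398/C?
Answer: -27846720102/8405808917 ≈ -3.3128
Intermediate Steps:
t = -139035/192313 (t = -139035/(144281 + 48032) = -139035/192313 ≈ -0.72296)
C = 87418
t - 226398/C = -139035/192313 - 226398/87418 = -139035/192313 - 1*113199/43709 = -139035/192313 - 113199/43709 = -27846720102/8405808917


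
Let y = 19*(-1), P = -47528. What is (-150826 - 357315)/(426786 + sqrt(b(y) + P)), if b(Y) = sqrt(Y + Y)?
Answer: -508141/(426786 + sqrt(-47528 + I*sqrt(38))) ≈ -1.1906 + 0.00060819*I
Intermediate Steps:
y = -19
b(Y) = sqrt(2)*sqrt(Y) (b(Y) = sqrt(2*Y) = sqrt(2)*sqrt(Y))
(-150826 - 357315)/(426786 + sqrt(b(y) + P)) = (-150826 - 357315)/(426786 + sqrt(sqrt(2)*sqrt(-19) - 47528)) = -508141/(426786 + sqrt(sqrt(2)*(I*sqrt(19)) - 47528)) = -508141/(426786 + sqrt(I*sqrt(38) - 47528)) = -508141/(426786 + sqrt(-47528 + I*sqrt(38)))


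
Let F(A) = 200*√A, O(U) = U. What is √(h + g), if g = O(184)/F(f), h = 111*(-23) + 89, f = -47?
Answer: √(-136074400 - 1081*I*√47)/235 ≈ 0.0013517 - 49.639*I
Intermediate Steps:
h = -2464 (h = -2553 + 89 = -2464)
g = -23*I*√47/1175 (g = 184/((200*√(-47))) = 184/((200*(I*√47))) = 184/((200*I*√47)) = 184*(-I*√47/9400) = -23*I*√47/1175 ≈ -0.1342*I)
√(h + g) = √(-2464 - 23*I*√47/1175)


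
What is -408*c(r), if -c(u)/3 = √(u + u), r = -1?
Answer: 1224*I*√2 ≈ 1731.0*I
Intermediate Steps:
c(u) = -3*√2*√u (c(u) = -3*√(u + u) = -3*√2*√u)
-408*c(r) = -(-1224)*√2*√(-1) = -(-1224)*√2*I = -(-1224)*I*√2 = 1224*I*√2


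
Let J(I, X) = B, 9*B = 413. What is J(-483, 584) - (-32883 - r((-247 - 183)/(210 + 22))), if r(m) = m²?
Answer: 3988236185/121104 ≈ 32932.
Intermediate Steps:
B = 413/9 (B = (⅑)*413 = 413/9 ≈ 45.889)
J(I, X) = 413/9
J(-483, 584) - (-32883 - r((-247 - 183)/(210 + 22))) = 413/9 - (-32883 - ((-247 - 183)/(210 + 22))²) = 413/9 - (-32883 - (-430/232)²) = 413/9 - (-32883 - (-430*1/232)²) = 413/9 - (-32883 - (-215/116)²) = 413/9 - (-32883 - 1*46225/13456) = 413/9 - (-32883 - 46225/13456) = 413/9 - 1*(-442519873/13456) = 413/9 + 442519873/13456 = 3988236185/121104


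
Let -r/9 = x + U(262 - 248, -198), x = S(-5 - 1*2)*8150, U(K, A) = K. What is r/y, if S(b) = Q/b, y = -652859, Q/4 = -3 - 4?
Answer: 293526/652859 ≈ 0.44960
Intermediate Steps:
Q = -28 (Q = 4*(-3 - 4) = 4*(-7) = -28)
S(b) = -28/b
x = 32600 (x = -28/(-5 - 1*2)*8150 = -28/(-5 - 2)*8150 = -28/(-7)*8150 = -28*(-⅐)*8150 = 4*8150 = 32600)
r = -293526 (r = -9*(32600 + (262 - 248)) = -9*(32600 + 14) = -9*32614 = -293526)
r/y = -293526/(-652859) = -293526*(-1/652859) = 293526/652859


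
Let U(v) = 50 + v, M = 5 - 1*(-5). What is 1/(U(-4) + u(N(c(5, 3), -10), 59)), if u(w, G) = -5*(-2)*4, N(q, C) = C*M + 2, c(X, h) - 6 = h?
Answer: 1/86 ≈ 0.011628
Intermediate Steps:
M = 10 (M = 5 + 5 = 10)
c(X, h) = 6 + h
N(q, C) = 2 + 10*C (N(q, C) = C*10 + 2 = 10*C + 2 = 2 + 10*C)
u(w, G) = 40 (u(w, G) = 10*4 = 40)
1/(U(-4) + u(N(c(5, 3), -10), 59)) = 1/((50 - 4) + 40) = 1/(46 + 40) = 1/86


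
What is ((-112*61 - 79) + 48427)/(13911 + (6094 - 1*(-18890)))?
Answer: 41516/38895 ≈ 1.0674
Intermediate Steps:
((-112*61 - 79) + 48427)/(13911 + (6094 - 1*(-18890))) = ((-6832 - 79) + 48427)/(13911 + (6094 + 18890)) = (-6911 + 48427)/(13911 + 24984) = 41516/38895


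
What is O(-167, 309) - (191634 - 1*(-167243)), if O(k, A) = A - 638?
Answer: -359206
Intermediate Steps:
O(k, A) = -638 + A
O(-167, 309) - (191634 - 1*(-167243)) = (-638 + 309) - (191634 - 1*(-167243)) = -329 - (191634 + 167243) = -329 - 1*358877 = -329 - 358877 = -359206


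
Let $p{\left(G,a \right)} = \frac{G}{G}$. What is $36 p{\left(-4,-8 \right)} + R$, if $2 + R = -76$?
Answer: $-42$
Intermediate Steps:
$p{\left(G,a \right)} = 1$
$R = -78$ ($R = -2 - 76 = -78$)
$36 p{\left(-4,-8 \right)} + R = 36 \cdot 1 - 78 = 36 - 78 = -42$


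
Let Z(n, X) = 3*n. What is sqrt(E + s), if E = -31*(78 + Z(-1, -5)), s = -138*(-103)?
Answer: 3*sqrt(1321) ≈ 109.04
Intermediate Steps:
s = 14214
E = -2325 (E = -31*(78 + 3*(-1)) = -31*(78 - 3) = -31*75 = -2325)
sqrt(E + s) = sqrt(-2325 + 14214) = sqrt(11889) = 3*sqrt(1321)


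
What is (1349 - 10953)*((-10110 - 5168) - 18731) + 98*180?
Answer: 326640076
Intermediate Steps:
(1349 - 10953)*((-10110 - 5168) - 18731) + 98*180 = -9604*(-15278 - 18731) + 17640 = -9604*(-34009) + 17640 = 326622436 + 17640 = 326640076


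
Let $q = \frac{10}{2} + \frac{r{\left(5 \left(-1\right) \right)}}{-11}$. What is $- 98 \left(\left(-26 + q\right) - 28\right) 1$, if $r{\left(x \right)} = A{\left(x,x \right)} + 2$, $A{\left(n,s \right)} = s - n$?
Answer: $\frac{53018}{11} \approx 4819.8$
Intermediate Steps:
$r{\left(x \right)} = 2$ ($r{\left(x \right)} = \left(x - x\right) + 2 = 0 + 2 = 2$)
$q = \frac{53}{11}$ ($q = \frac{10}{2} + \frac{2}{-11} = 10 \cdot \frac{1}{2} + 2 \left(- \frac{1}{11}\right) = 5 - \frac{2}{11} = \frac{53}{11} \approx 4.8182$)
$- 98 \left(\left(-26 + q\right) - 28\right) 1 = - 98 \left(\left(-26 + \frac{53}{11}\right) - 28\right) 1 = - 98 \left(- \frac{233}{11} - 28\right) 1 = \left(-98\right) \left(- \frac{541}{11}\right) 1 = \frac{53018}{11} \cdot 1 = \frac{53018}{11}$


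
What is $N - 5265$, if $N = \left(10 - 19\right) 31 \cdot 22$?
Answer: $-11403$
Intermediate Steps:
$N = -6138$ ($N = \left(10 - 19\right) 31 \cdot 22 = \left(-9\right) 31 \cdot 22 = \left(-279\right) 22 = -6138$)
$N - 5265 = -6138 - 5265 = -11403$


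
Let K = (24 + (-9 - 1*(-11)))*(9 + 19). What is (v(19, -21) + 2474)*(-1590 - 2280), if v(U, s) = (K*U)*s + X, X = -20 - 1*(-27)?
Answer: 1114525170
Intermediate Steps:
K = 728 (K = (24 + (-9 + 11))*28 = (24 + 2)*28 = 26*28 = 728)
X = 7 (X = -20 + 27 = 7)
v(U, s) = 7 + 728*U*s (v(U, s) = (728*U)*s + 7 = 728*U*s + 7 = 7 + 728*U*s)
(v(19, -21) + 2474)*(-1590 - 2280) = ((7 + 728*19*(-21)) + 2474)*(-1590 - 2280) = ((7 - 290472) + 2474)*(-3870) = (-290465 + 2474)*(-3870) = -287991*(-3870) = 1114525170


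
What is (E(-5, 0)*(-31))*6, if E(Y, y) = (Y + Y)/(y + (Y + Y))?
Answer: -186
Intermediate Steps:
E(Y, y) = 2*Y/(y + 2*Y) (E(Y, y) = (2*Y)/(y + 2*Y) = 2*Y/(y + 2*Y))
(E(-5, 0)*(-31))*6 = ((2*(-5)/(0 + 2*(-5)))*(-31))*6 = ((2*(-5)/(0 - 10))*(-31))*6 = ((2*(-5)/(-10))*(-31))*6 = ((2*(-5)*(-⅒))*(-31))*6 = (1*(-31))*6 = -31*6 = -186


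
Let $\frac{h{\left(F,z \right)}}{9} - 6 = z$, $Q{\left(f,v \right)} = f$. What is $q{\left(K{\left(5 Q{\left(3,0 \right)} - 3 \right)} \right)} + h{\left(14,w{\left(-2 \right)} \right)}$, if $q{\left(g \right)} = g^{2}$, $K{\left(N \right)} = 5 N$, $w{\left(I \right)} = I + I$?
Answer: $3618$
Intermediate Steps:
$w{\left(I \right)} = 2 I$
$h{\left(F,z \right)} = 54 + 9 z$
$q{\left(K{\left(5 Q{\left(3,0 \right)} - 3 \right)} \right)} + h{\left(14,w{\left(-2 \right)} \right)} = \left(5 \left(5 \cdot 3 - 3\right)\right)^{2} + \left(54 + 9 \cdot 2 \left(-2\right)\right) = \left(5 \left(15 - 3\right)\right)^{2} + \left(54 + 9 \left(-4\right)\right) = \left(5 \cdot 12\right)^{2} + \left(54 - 36\right) = 60^{2} + 18 = 3600 + 18 = 3618$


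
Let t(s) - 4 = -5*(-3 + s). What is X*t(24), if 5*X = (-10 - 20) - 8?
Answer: 3838/5 ≈ 767.60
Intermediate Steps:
X = -38/5 (X = ((-10 - 20) - 8)/5 = (-30 - 8)/5 = (1/5)*(-38) = -38/5 ≈ -7.6000)
t(s) = 19 - 5*s (t(s) = 4 - 5*(-3 + s) = 4 + (15 - 5*s) = 19 - 5*s)
X*t(24) = -38*(19 - 5*24)/5 = -38*(19 - 120)/5 = -38/5*(-101) = 3838/5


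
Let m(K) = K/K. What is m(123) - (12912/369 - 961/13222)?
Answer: -55162979/1626306 ≈ -33.919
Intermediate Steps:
m(K) = 1
m(123) - (12912/369 - 961/13222) = 1 - (12912/369 - 961/13222) = 1 - (12912*(1/369) - 961*1/13222) = 1 - (4304/123 - 961/13222) = 1 - 1*56789285/1626306 = 1 - 56789285/1626306 = -55162979/1626306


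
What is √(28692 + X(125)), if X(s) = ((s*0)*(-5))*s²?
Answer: 6*√797 ≈ 169.39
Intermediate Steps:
X(s) = 0 (X(s) = (0*(-5))*s² = 0*s² = 0)
√(28692 + X(125)) = √(28692 + 0) = √28692 = 6*√797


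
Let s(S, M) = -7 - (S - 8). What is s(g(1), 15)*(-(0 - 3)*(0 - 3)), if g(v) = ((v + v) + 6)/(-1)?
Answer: -81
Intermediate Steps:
g(v) = -6 - 2*v (g(v) = (2*v + 6)*(-1) = (6 + 2*v)*(-1) = -6 - 2*v)
s(S, M) = 1 - S (s(S, M) = -7 - (-8 + S) = -7 + (8 - S) = 1 - S)
s(g(1), 15)*(-(0 - 3)*(0 - 3)) = (1 - (-6 - 2*1))*(-(0 - 3)*(0 - 3)) = (1 - (-6 - 2))*(-(-3)*(-3)) = (1 - 1*(-8))*(-1*9) = (1 + 8)*(-9) = 9*(-9) = -81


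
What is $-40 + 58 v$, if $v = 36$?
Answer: $2048$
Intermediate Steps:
$-40 + 58 v = -40 + 58 \cdot 36 = -40 + 2088 = 2048$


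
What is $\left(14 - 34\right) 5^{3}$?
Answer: $-2500$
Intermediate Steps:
$\left(14 - 34\right) 5^{3} = \left(14 - 34\right) 125 = \left(-20\right) 125 = -2500$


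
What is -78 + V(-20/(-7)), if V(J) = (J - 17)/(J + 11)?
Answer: -7665/97 ≈ -79.021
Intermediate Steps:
V(J) = (-17 + J)/(11 + J)
-78 + V(-20/(-7)) = -78 + (-17 - 20/(-7))/(11 - 20/(-7)) = -78 + (-17 - 20*(-1/7))/(11 - 20*(-1/7)) = -78 + (-17 + 20/7)/(11 + 20/7) = -78 - 99/7/(97/7) = -78 + (7/97)*(-99/7) = -78 - 99/97 = -7665/97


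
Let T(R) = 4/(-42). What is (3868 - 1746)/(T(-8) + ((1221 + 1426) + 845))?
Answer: 22281/36665 ≈ 0.60769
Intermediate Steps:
T(R) = -2/21 (T(R) = 4*(-1/42) = -2/21)
(3868 - 1746)/(T(-8) + ((1221 + 1426) + 845)) = (3868 - 1746)/(-2/21 + ((1221 + 1426) + 845)) = 2122/(-2/21 + (2647 + 845)) = 2122/(-2/21 + 3492) = 2122/(73330/21) = 2122*(21/73330) = 22281/36665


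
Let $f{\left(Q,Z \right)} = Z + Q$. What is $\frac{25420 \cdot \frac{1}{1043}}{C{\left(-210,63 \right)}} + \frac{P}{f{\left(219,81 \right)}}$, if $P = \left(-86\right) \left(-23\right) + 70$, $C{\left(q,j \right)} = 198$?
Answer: $\frac{17940278}{2581425} \approx 6.9498$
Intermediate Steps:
$f{\left(Q,Z \right)} = Q + Z$
$P = 2048$ ($P = 1978 + 70 = 2048$)
$\frac{25420 \cdot \frac{1}{1043}}{C{\left(-210,63 \right)}} + \frac{P}{f{\left(219,81 \right)}} = \frac{25420 \cdot \frac{1}{1043}}{198} + \frac{2048}{219 + 81} = 25420 \cdot \frac{1}{1043} \cdot \frac{1}{198} + \frac{2048}{300} = \frac{25420}{1043} \cdot \frac{1}{198} + 2048 \cdot \frac{1}{300} = \frac{12710}{103257} + \frac{512}{75} = \frac{17940278}{2581425}$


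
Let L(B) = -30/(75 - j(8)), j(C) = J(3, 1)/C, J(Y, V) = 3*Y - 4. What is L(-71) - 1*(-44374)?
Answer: 5280458/119 ≈ 44374.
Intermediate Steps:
J(Y, V) = -4 + 3*Y
j(C) = 5/C (j(C) = (-4 + 3*3)/C = (-4 + 9)/C = 5/C)
L(B) = -48/119 (L(B) = -30/(75 - 5/8) = -30/595/8 = -30*8/595 = -48/119)
L(-71) - 1*(-44374) = -48/119 - 1*(-44374) = -48/119 + 44374 = 5280458/119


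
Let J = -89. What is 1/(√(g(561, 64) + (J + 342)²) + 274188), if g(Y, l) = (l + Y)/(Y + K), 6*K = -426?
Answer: 26870424/7367541542705 - 7*√12546014/7367541542705 ≈ 3.6438e-6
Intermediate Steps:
K = -71 (K = (⅙)*(-426) = -71)
g(Y, l) = (Y + l)/(-71 + Y) (g(Y, l) = (l + Y)/(Y - 71) = (Y + l)/(-71 + Y))
1/(√(g(561, 64) + (J + 342)²) + 274188) = 1/(√((561 + 64)/(-71 + 561) + (-89 + 342)²) + 274188) = 1/(√(625/490 + 253²) + 274188) = 1/(√((1/490)*625 + 64009) + 274188) = 1/(√(125/98 + 64009) + 274188) = 1/(√(6273007/98) + 274188) = 1/(√12546014/14 + 274188) = 1/(274188 + √12546014/14)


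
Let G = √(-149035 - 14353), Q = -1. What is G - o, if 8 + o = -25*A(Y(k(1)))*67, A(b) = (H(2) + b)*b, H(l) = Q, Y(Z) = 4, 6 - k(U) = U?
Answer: 20108 + 2*I*√40847 ≈ 20108.0 + 404.21*I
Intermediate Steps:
k(U) = 6 - U
H(l) = -1
A(b) = b*(-1 + b) (A(b) = (-1 + b)*b = b*(-1 + b))
G = 2*I*√40847 (G = √(-163388) = 2*I*√40847 ≈ 404.21*I)
o = -20108 (o = -8 - 100*(-1 + 4)*67 = -8 - 100*3*67 = -8 - 25*12*67 = -8 - 300*67 = -8 - 20100 = -20108)
G - o = 2*I*√40847 - 1*(-20108) = 2*I*√40847 + 20108 = 20108 + 2*I*√40847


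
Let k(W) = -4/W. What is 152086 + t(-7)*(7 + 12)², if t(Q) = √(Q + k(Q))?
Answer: 152086 + 1083*I*√35/7 ≈ 1.5209e+5 + 915.3*I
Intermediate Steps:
t(Q) = √(Q - 4/Q)
152086 + t(-7)*(7 + 12)² = 152086 + √(-7 - 4/(-7))*(7 + 12)² = 152086 + √(-7 - 4*(-⅐))*19² = 152086 + √(-7 + 4/7)*361 = 152086 + √(-45/7)*361 = 152086 + (3*I*√35/7)*361 = 152086 + 1083*I*√35/7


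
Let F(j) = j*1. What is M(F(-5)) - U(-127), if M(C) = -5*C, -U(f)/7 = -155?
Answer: -1060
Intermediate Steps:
F(j) = j
U(f) = 1085 (U(f) = -7*(-155) = 1085)
M(F(-5)) - U(-127) = -5*(-5) - 1*1085 = 25 - 1085 = -1060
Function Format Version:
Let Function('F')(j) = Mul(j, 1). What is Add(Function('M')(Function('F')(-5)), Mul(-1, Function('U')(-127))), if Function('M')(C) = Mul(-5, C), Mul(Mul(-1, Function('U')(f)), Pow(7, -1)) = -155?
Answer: -1060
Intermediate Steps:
Function('F')(j) = j
Function('U')(f) = 1085 (Function('U')(f) = Mul(-7, -155) = 1085)
Add(Function('M')(Function('F')(-5)), Mul(-1, Function('U')(-127))) = Add(Mul(-5, -5), Mul(-1, 1085)) = Add(25, -1085) = -1060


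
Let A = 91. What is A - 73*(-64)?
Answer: 4763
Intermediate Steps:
A - 73*(-64) = 91 - 73*(-64) = 91 + 4672 = 4763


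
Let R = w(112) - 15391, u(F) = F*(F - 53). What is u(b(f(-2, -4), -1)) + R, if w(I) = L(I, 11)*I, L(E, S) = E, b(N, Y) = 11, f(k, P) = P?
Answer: -3309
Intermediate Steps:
w(I) = I² (w(I) = I*I = I²)
u(F) = F*(-53 + F)
R = -2847 (R = 112² - 15391 = 12544 - 15391 = -2847)
u(b(f(-2, -4), -1)) + R = 11*(-53 + 11) - 2847 = 11*(-42) - 2847 = -462 - 2847 = -3309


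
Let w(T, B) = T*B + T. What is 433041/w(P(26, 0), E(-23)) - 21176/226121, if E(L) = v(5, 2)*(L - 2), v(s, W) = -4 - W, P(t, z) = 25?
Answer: 97839724561/853606775 ≈ 114.62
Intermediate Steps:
E(L) = 12 - 6*L (E(L) = (-4 - 1*2)*(L - 2) = (-4 - 2)*(-2 + L) = -6*(-2 + L) = 12 - 6*L)
w(T, B) = T + B*T (w(T, B) = B*T + T = T + B*T)
433041/w(P(26, 0), E(-23)) - 21176/226121 = 433041/((25*(1 + (12 - 6*(-23))))) - 21176/226121 = 433041/((25*(1 + (12 + 138)))) - 21176*1/226121 = 433041/((25*(1 + 150))) - 21176/226121 = 433041/((25*151)) - 21176/226121 = 433041/3775 - 21176/226121 = 97839724561/853606775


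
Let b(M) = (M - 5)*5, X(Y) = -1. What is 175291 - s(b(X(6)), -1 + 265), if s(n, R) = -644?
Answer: 175935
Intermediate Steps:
b(M) = -25 + 5*M (b(M) = (-5 + M)*5 = -25 + 5*M)
175291 - s(b(X(6)), -1 + 265) = 175291 - 1*(-644) = 175291 + 644 = 175935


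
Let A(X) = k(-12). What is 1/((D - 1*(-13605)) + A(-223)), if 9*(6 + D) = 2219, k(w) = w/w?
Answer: 9/124619 ≈ 7.2220e-5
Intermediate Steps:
k(w) = 1
D = 2165/9 (D = -6 + (⅑)*2219 = -6 + 2219/9 = 2165/9 ≈ 240.56)
A(X) = 1
1/((D - 1*(-13605)) + A(-223)) = 1/((2165/9 - 1*(-13605)) + 1) = 1/((2165/9 + 13605) + 1) = 1/(124610/9 + 1) = 1/(124619/9) = 9/124619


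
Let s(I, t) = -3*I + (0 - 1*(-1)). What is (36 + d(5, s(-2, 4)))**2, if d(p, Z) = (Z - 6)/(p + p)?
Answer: 130321/100 ≈ 1303.2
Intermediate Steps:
s(I, t) = 1 - 3*I (s(I, t) = -3*I + (0 + 1) = -3*I + 1 = 1 - 3*I)
d(p, Z) = (-6 + Z)/(2*p) (d(p, Z) = (-6 + Z)/((2*p)) = (-6 + Z)*(1/(2*p)) = (-6 + Z)/(2*p))
(36 + d(5, s(-2, 4)))**2 = (36 + (1/2)*(-6 + (1 - 3*(-2)))/5)**2 = (36 + (1/2)*(1/5)*(-6 + (1 + 6)))**2 = (36 + (1/2)*(1/5)*(-6 + 7))**2 = (36 + (1/2)*(1/5)*1)**2 = (36 + 1/10)**2 = (361/10)**2 = 130321/100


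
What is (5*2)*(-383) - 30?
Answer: -3860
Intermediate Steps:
(5*2)*(-383) - 30 = 10*(-383) - 30 = -3830 - 30 = -3860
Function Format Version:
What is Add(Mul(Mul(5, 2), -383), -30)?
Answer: -3860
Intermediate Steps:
Add(Mul(Mul(5, 2), -383), -30) = Add(Mul(10, -383), -30) = Add(-3830, -30) = -3860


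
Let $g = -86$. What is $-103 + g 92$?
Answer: $-8015$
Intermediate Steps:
$-103 + g 92 = -103 - 7912 = -8015$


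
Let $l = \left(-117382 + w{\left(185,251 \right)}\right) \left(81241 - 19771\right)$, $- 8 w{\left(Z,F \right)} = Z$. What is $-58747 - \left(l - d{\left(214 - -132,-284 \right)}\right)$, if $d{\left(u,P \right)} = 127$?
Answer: $\frac{28867337655}{4} \approx 7.2168 \cdot 10^{9}$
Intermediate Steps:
$w{\left(Z,F \right)} = - \frac{Z}{8}$
$l = - \frac{28867572135}{4}$ ($l = \left(-117382 - \frac{185}{8}\right) \left(81241 - 19771\right) = \left(-117382 - \frac{185}{8}\right) 61470 = \left(- \frac{939241}{8}\right) 61470 = - \frac{28867572135}{4} \approx -7.2169 \cdot 10^{9}$)
$-58747 - \left(l - d{\left(214 - -132,-284 \right)}\right) = -58747 + \left(127 - - \frac{28867572135}{4}\right) = -58747 + \left(127 + \frac{28867572135}{4}\right) = -58747 + \frac{28867572643}{4} = \frac{28867337655}{4}$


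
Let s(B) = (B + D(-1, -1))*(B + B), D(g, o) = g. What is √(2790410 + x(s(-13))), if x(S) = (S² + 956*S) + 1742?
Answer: 2*√818158 ≈ 1809.0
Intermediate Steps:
s(B) = 2*B*(-1 + B) (s(B) = (B - 1)*(B + B) = (-1 + B)*(2*B) = 2*B*(-1 + B))
x(S) = 1742 + S² + 956*S
√(2790410 + x(s(-13))) = √(2790410 + (1742 + (2*(-13)*(-1 - 13))² + 956*(2*(-13)*(-1 - 13)))) = √(2790410 + (1742 + (2*(-13)*(-14))² + 956*(2*(-13)*(-14)))) = √(2790410 + (1742 + 364² + 956*364)) = √(2790410 + (1742 + 132496 + 347984)) = √(2790410 + 482222) = √3272632 = 2*√818158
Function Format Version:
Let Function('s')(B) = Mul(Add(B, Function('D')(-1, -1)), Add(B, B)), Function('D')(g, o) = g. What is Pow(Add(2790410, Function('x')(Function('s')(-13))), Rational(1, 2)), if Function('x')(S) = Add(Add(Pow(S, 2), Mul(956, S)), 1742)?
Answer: Mul(2, Pow(818158, Rational(1, 2))) ≈ 1809.0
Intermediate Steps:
Function('s')(B) = Mul(2, B, Add(-1, B)) (Function('s')(B) = Mul(Add(B, -1), Add(B, B)) = Mul(Add(-1, B), Mul(2, B)) = Mul(2, B, Add(-1, B)))
Function('x')(S) = Add(1742, Pow(S, 2), Mul(956, S))
Pow(Add(2790410, Function('x')(Function('s')(-13))), Rational(1, 2)) = Pow(Add(2790410, Add(1742, Pow(Mul(2, -13, Add(-1, -13)), 2), Mul(956, Mul(2, -13, Add(-1, -13))))), Rational(1, 2)) = Pow(Add(2790410, Add(1742, Pow(Mul(2, -13, -14), 2), Mul(956, Mul(2, -13, -14)))), Rational(1, 2)) = Pow(Add(2790410, Add(1742, Pow(364, 2), Mul(956, 364))), Rational(1, 2)) = Pow(Add(2790410, Add(1742, 132496, 347984)), Rational(1, 2)) = Pow(Add(2790410, 482222), Rational(1, 2)) = Pow(3272632, Rational(1, 2)) = Mul(2, Pow(818158, Rational(1, 2)))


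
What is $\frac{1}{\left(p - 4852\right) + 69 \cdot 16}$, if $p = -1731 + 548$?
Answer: $- \frac{1}{4931} \approx -0.0002028$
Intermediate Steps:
$p = -1183$
$\frac{1}{\left(p - 4852\right) + 69 \cdot 16} = \frac{1}{\left(-1183 - 4852\right) + 69 \cdot 16} = \frac{1}{\left(-1183 - 4852\right) + 1104} = \frac{1}{-6035 + 1104} = \frac{1}{-4931} = - \frac{1}{4931}$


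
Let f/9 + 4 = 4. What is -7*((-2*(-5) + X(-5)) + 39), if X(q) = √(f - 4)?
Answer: -343 - 14*I ≈ -343.0 - 14.0*I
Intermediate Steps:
f = 0 (f = -36 + 9*4 = -36 + 36 = 0)
X(q) = 2*I (X(q) = √(0 - 4) = √(-4) = 2*I)
-7*((-2*(-5) + X(-5)) + 39) = -7*((-2*(-5) + 2*I) + 39) = -7*((10 + 2*I) + 39) = -7*(49 + 2*I) = -343 - 14*I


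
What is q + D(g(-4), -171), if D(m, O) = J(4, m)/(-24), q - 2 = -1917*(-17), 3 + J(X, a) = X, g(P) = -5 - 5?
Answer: 782183/24 ≈ 32591.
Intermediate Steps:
g(P) = -10
J(X, a) = -3 + X
q = 32591 (q = 2 - 1917*(-17) = 2 + 32589 = 32591)
D(m, O) = -1/24 (D(m, O) = (-3 + 4)/(-24) = 1*(-1/24) = -1/24)
q + D(g(-4), -171) = 32591 - 1/24 = 782183/24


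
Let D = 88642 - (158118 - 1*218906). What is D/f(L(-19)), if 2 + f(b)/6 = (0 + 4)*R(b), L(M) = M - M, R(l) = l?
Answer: -24905/2 ≈ -12453.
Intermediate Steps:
L(M) = 0
D = 149430 (D = 88642 - (158118 - 218906) = 88642 - 1*(-60788) = 88642 + 60788 = 149430)
f(b) = -12 + 24*b (f(b) = -12 + 6*((0 + 4)*b) = -12 + 6*(4*b) = -12 + 24*b)
D/f(L(-19)) = 149430/(-12 + 24*0) = 149430/(-12 + 0) = 149430/(-12) = 149430*(-1/12) = -24905/2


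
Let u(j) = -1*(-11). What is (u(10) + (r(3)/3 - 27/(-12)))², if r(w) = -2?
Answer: 22801/144 ≈ 158.34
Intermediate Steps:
u(j) = 11
(u(10) + (r(3)/3 - 27/(-12)))² = (11 + (-2/3 - 27/(-12)))² = (11 + (-2*⅓ - 27*(-1/12)))² = (11 + (-⅔ + 9/4))² = (11 + 19/12)² = (151/12)² = 22801/144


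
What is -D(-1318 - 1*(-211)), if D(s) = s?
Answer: 1107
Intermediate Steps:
-D(-1318 - 1*(-211)) = -(-1318 - 1*(-211)) = -(-1318 + 211) = -1*(-1107) = 1107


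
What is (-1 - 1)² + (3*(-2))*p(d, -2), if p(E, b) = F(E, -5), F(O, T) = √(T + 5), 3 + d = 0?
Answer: 4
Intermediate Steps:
d = -3 (d = -3 + 0 = -3)
F(O, T) = √(5 + T)
p(E, b) = 0 (p(E, b) = √(5 - 5) = √0 = 0)
(-1 - 1)² + (3*(-2))*p(d, -2) = (-1 - 1)² + (3*(-2))*0 = (-2)² - 6*0 = 4 + 0 = 4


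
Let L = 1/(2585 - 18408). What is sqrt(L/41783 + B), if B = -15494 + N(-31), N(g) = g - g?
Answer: I*sqrt(6772366388194501128223)/661132409 ≈ 124.47*I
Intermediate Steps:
N(g) = 0
L = -1/15823 (L = 1/(-15823) = -1/15823 ≈ -6.3199e-5)
B = -15494 (B = -15494 + 0 = -15494)
sqrt(L/41783 + B) = sqrt(-1/15823/41783 - 15494) = sqrt(-1/15823*1/41783 - 15494) = sqrt(-1/661132409 - 15494) = sqrt(-10243585545047/661132409) = I*sqrt(6772366388194501128223)/661132409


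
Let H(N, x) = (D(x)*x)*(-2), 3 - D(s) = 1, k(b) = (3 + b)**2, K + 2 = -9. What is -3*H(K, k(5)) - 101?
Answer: 667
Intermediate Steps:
K = -11 (K = -2 - 9 = -11)
D(s) = 2 (D(s) = 3 - 1*1 = 3 - 1 = 2)
H(N, x) = -4*x (H(N, x) = (2*x)*(-2) = -4*x)
-3*H(K, k(5)) - 101 = -(-12)*(3 + 5)**2 - 101 = -(-12)*8**2 - 101 = -(-12)*64 - 101 = -3*(-256) - 101 = 768 - 101 = 667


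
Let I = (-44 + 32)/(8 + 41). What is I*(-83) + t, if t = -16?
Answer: 212/49 ≈ 4.3265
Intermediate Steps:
I = -12/49 ≈ -0.24490
I*(-83) + t = -12/49*(-83) - 16 = 996/49 - 16 = 212/49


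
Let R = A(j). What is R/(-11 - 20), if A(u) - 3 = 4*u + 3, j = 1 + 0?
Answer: -10/31 ≈ -0.32258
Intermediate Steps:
j = 1
A(u) = 6 + 4*u (A(u) = 3 + (4*u + 3) = 3 + (3 + 4*u) = 6 + 4*u)
R = 10 (R = 6 + 4*1 = 6 + 4 = 10)
R/(-11 - 20) = 10/(-11 - 20) = 10/(-31) = 10*(-1/31) = -10/31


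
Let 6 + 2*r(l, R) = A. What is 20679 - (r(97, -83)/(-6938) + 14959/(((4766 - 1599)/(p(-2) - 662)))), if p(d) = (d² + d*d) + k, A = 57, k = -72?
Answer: 1059441461769/43945292 ≈ 24108.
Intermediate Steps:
r(l, R) = 51/2 (r(l, R) = -3 + (½)*57 = -3 + 57/2 = 51/2)
p(d) = -72 + 2*d² (p(d) = (d² + d*d) - 72 = (d² + d²) - 72 = 2*d² - 72 = -72 + 2*d²)
20679 - (r(97, -83)/(-6938) + 14959/(((4766 - 1599)/(p(-2) - 662)))) = 20679 - ((51/2)/(-6938) + 14959/(((4766 - 1599)/((-72 + 2*(-2)²) - 662)))) = 20679 - ((51/2)*(-1/6938) + 14959/((3167/((-72 + 2*4) - 662)))) = 20679 - (-51/13876 + 14959/((3167/((-72 + 8) - 662)))) = 20679 - (-51/13876 + 14959/((3167/(-64 - 662)))) = 20679 - (-51/13876 + 14959/((3167/(-726)))) = 20679 - (-51/13876 + 14959/((3167*(-1/726)))) = 20679 - (-51/13876 + 14959/(-3167/726)) = 20679 - (-51/13876 + 14959*(-726/3167)) = 20679 - (-51/13876 - 10860234/3167) = 20679 - 1*(-150696768501/43945292) = 20679 + 150696768501/43945292 = 1059441461769/43945292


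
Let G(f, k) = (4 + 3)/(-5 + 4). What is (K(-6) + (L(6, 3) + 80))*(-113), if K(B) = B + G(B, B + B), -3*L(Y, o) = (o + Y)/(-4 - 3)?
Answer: -53336/7 ≈ -7619.4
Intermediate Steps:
G(f, k) = -7 (G(f, k) = 7/(-1) = 7*(-1) = -7)
L(Y, o) = Y/21 + o/21 (L(Y, o) = -(o + Y)/(3*(-4 - 3)) = -(Y + o)/(3*(-7)) = -(Y + o)*(-1)/(3*7) = -(-Y/7 - o/7)/3 = Y/21 + o/21)
K(B) = -7 + B (K(B) = B - 7 = -7 + B)
(K(-6) + (L(6, 3) + 80))*(-113) = ((-7 - 6) + (((1/21)*6 + (1/21)*3) + 80))*(-113) = (-13 + ((2/7 + ⅐) + 80))*(-113) = (-13 + (3/7 + 80))*(-113) = (-13 + 563/7)*(-113) = (472/7)*(-113) = -53336/7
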